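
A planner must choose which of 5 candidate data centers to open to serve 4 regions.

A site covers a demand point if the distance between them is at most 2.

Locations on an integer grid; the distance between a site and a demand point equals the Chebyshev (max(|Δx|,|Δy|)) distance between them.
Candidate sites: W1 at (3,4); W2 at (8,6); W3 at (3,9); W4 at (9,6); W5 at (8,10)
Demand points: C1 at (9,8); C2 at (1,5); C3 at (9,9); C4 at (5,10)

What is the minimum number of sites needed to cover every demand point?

Coverage sets (demand points within 2 of each site):
  W1: {C2}
  W2: {C1}
  W3: {C4}
  W4: {C1}
  W5: {C1, C3}
No 2 sites suffice: every size-2 union leaves at least one demand point uncovered.
But {W1, W3, W5} covers everything, so the minimum is 3.

3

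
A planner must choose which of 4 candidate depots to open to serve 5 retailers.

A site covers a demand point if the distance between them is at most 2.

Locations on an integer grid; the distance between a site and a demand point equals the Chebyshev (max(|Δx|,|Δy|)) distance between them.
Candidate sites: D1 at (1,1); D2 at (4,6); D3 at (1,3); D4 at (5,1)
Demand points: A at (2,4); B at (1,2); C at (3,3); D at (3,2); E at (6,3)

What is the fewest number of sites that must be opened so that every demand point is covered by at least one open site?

Coverage sets (demand points within 2 of each site):
  D1: {B, C, D}
  D2: {A}
  D3: {A, B, C, D}
  D4: {C, D, E}
No single site covers all 5 demand points.
But {D3, D4} covers everything, so the minimum is 2.

2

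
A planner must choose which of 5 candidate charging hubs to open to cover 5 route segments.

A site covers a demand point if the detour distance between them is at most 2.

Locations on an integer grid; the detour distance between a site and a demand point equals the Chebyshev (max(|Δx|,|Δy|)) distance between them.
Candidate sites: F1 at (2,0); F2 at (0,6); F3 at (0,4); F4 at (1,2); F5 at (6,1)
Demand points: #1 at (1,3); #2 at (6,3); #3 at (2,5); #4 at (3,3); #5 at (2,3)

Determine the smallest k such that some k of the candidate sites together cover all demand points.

Coverage sets (demand points within 2 of each site):
  F1: {}
  F2: {#3}
  F3: {#1, #3, #5}
  F4: {#1, #4, #5}
  F5: {#2}
No 2 sites suffice: every size-2 union leaves at least one demand point uncovered.
But {F2, F4, F5} covers everything, so the minimum is 3.

3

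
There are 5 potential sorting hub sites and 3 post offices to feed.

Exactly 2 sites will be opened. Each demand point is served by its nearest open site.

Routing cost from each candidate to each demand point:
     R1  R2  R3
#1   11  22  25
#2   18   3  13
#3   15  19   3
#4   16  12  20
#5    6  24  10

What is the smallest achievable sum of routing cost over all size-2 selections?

Open {#2, #5}.
  R1→#5 6, R2→#2 3, R3→#5 10  ⇒ total 19.
Compare {#2, #3}: total 21.
Compare {#1, #2}: total 27.
No size-2 selection does better; minimum is 19.

19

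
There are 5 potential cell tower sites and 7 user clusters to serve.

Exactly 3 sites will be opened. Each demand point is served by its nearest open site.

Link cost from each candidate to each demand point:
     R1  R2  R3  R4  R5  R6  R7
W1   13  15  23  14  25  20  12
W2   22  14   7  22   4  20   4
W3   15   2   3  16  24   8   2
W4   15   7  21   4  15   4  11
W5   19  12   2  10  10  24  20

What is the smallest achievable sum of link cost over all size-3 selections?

34

Open {W2, W3, W4}.
  R1→W3 15, R2→W3 2, R3→W3 3, R4→W4 4, R5→W2 4, R6→W4 4, R7→W3 2  ⇒ total 34.
Compare {W3, W4, W5}: total 39.
Compare {W2, W4, W5}: total 40.
No size-3 selection does better; minimum is 34.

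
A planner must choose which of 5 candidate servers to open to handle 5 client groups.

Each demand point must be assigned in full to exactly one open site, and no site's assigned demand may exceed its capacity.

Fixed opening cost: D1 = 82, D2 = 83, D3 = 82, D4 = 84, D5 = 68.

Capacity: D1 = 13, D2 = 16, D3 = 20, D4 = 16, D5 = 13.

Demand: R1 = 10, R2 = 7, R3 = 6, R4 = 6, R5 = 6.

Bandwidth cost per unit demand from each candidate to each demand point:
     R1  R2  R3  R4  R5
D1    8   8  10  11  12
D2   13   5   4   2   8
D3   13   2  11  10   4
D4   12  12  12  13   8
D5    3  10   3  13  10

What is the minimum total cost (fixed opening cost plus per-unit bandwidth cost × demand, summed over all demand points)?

337

Open {D2, D3, D5}; cheapest assignment that respects the capacities:
  D2 (cap 16, load 12): R3, R4 — cost 6×4 + 6×2 = 36
  D3 (cap 20, load 13): R2, R5 — cost 7×2 + 6×4 = 38
  D5 (cap 13, load 10): R1 — cost 10×3 = 30
  Shipping 104, fixed 233 → total 337.
  Any other capacity-feasible assignment to {D2, D3, D5} ships for at least 104.
Compare {D1, D2, D3}: its best feasible assignment gives total 401.
Compare {D2, D3}: its best feasible assignment gives total 411.
Every other set of open sites that can feasibly serve all demand totals ≥ 401 even under its best assignment. Minimum: 337.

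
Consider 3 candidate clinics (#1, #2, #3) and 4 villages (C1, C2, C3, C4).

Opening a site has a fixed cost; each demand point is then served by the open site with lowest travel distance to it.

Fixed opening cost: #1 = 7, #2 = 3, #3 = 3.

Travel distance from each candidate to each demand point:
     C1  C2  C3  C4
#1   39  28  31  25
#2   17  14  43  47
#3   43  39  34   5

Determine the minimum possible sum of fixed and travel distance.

Open {#2, #3}: assign each demand point to its cheapest open site.
  C1→#2 17, C2→#2 14, C3→#3 34, C4→#3 5
  travel distance 70, fixed 6 → total 76.
Compare {#1, #2, #3}: travel distance 67 + fixed 13 = 80.
Compare {#1, #2}: travel distance 87 + fixed 10 = 97.
Compare {#1, #3}: travel distance 103 + fixed 10 = 113.
All other subsets cost ≥ 80. Minimum total cost: 76.

76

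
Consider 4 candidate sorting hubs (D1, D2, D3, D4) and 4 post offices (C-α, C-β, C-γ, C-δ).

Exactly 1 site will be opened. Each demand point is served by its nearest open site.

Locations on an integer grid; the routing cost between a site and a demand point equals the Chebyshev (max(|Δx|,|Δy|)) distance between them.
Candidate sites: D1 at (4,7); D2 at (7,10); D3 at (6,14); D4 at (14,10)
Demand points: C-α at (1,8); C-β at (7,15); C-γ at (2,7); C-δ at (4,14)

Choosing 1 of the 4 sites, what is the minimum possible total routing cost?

16

Open {D3}.
  C-α→D3 6, C-β→D3 1, C-γ→D3 7, C-δ→D3 2  ⇒ total 16.
Compare {D1}: total 20.
Compare {D2}: total 20.
No size-1 selection does better; minimum is 16.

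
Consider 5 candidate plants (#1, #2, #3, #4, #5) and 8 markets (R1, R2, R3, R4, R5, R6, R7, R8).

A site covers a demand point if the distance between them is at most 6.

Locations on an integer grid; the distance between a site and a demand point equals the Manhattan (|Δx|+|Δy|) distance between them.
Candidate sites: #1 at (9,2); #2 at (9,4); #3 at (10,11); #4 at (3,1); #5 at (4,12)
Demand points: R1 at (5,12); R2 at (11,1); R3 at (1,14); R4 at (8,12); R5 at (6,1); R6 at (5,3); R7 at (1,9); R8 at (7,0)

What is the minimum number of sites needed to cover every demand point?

2

Coverage sets (demand points within 6 of each site):
  #1: {R2, R5, R6, R8}
  #2: {R2, R5, R6, R8}
  #3: {R1, R4}
  #4: {R5, R6, R8}
  #5: {R1, R3, R4, R7}
No single site covers all 8 demand points.
But {#1, #5} covers everything, so the minimum is 2.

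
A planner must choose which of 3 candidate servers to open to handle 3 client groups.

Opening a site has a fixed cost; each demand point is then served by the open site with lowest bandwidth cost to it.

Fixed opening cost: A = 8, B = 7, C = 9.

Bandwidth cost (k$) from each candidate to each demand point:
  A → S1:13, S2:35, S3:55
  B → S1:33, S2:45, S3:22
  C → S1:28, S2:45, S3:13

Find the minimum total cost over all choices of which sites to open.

78

Open {A, C}: assign each demand point to its cheapest open site.
  S1→A 13, S2→A 35, S3→C 13
  bandwidth cost 61, fixed 17 → total 78.
Compare {A, B}: bandwidth cost 70 + fixed 15 = 85.
Compare {A, B, C}: bandwidth cost 61 + fixed 24 = 85.
Compare {C}: bandwidth cost 86 + fixed 9 = 95.
All other subsets cost ≥ 85. Minimum total cost: 78.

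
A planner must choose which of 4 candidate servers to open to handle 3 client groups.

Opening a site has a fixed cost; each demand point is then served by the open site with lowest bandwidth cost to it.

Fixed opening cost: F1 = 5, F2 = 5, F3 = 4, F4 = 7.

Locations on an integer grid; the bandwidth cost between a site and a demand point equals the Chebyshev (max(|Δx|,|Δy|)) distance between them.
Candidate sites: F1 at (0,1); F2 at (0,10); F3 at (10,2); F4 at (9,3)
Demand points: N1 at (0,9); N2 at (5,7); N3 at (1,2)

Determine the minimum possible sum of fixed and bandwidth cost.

17

Open {F1, F2}: assign each demand point to its cheapest open site.
  N1→F2 1, N2→F2 5, N3→F1 1
  bandwidth cost 7, fixed 10 → total 17.
Compare {F2}: bandwidth cost 14 + fixed 5 = 19.
Compare {F1}: bandwidth cost 15 + fixed 5 = 20.
Compare {F1, F2, F3}: bandwidth cost 7 + fixed 14 = 21.
All other subsets cost ≥ 19. Minimum total cost: 17.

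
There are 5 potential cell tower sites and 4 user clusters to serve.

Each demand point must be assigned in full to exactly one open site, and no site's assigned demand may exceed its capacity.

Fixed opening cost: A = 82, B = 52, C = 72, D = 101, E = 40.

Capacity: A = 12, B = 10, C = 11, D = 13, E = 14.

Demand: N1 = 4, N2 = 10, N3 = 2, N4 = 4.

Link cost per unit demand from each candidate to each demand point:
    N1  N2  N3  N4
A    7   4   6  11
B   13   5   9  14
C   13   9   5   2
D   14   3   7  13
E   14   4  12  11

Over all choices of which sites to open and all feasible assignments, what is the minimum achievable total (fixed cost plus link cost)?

Open {C, E}; cheapest assignment that respects the capacities:
  C (cap 11, load 10): N1, N3, N4 — cost 4×13 + 2×5 + 4×2 = 70
  E (cap 14, load 10): N2 — cost 10×4 = 40
  Shipping 110, fixed 112 → total 222.
  Any other capacity-feasible assignment to {C, E} ships for at least 110.
Compare {B, C}: its best feasible assignment gives total 244.
Compare {A, E}: its best feasible assignment gives total 246.
Every other set of open sites that can feasibly serve all demand totals ≥ 244 even under its best assignment. Minimum: 222.

222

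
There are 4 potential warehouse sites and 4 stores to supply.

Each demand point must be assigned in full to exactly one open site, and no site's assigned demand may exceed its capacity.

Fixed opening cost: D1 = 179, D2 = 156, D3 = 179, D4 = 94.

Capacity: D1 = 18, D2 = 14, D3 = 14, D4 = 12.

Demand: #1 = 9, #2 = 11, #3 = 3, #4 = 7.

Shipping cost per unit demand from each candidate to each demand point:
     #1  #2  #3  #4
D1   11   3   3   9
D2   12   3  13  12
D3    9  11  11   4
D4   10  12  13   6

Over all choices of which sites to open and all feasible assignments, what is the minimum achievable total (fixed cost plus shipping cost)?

Open {D1, D4}; cheapest assignment that respects the capacities:
  D1 (cap 18, load 18): #2, #4 — cost 11×3 + 7×9 = 96
  D4 (cap 12, load 12): #1, #3 — cost 9×10 + 3×13 = 129
  Shipping 225, fixed 273 → total 498.
  Any other capacity-feasible assignment to {D1, D4} ships for at least 225.
Compare {D1, D3}: its best feasible assignment gives total 568.
Compare {D1, D2}: its best feasible assignment gives total 569.
Every other set of open sites that can feasibly serve all demand totals ≥ 568 even under its best assignment. Minimum: 498.

498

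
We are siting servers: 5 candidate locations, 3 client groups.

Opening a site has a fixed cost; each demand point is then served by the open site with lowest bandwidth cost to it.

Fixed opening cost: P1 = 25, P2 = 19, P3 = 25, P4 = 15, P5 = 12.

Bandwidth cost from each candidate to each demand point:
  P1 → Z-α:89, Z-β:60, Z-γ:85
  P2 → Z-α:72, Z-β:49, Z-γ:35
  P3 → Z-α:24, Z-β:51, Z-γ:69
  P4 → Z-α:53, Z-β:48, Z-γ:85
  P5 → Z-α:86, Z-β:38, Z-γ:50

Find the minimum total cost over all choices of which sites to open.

Open {P3, P5}: assign each demand point to its cheapest open site.
  Z-α→P3 24, Z-β→P5 38, Z-γ→P5 50
  bandwidth cost 112, fixed 37 → total 149.
Compare {P2, P3}: bandwidth cost 108 + fixed 44 = 152.
Compare {P2, P3, P5}: bandwidth cost 97 + fixed 56 = 153.
Compare {P3, P4, P5}: bandwidth cost 112 + fixed 52 = 164.
All other subsets cost ≥ 152. Minimum total cost: 149.

149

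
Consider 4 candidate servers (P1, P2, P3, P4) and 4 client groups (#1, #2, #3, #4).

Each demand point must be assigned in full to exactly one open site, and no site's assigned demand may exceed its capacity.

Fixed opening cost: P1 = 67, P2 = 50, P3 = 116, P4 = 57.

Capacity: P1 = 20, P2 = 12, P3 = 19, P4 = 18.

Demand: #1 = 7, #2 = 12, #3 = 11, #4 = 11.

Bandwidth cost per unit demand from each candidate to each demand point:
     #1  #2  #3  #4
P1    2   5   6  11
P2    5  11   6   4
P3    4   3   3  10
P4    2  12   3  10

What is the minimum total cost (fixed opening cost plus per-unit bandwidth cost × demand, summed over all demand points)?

Open {P1, P2, P4}; cheapest assignment that respects the capacities:
  P1 (cap 20, load 19): #1, #2 — cost 7×2 + 12×5 = 74
  P2 (cap 12, load 11): #4 — cost 11×4 = 44
  P4 (cap 18, load 11): #3 — cost 11×3 = 33
  Shipping 151, fixed 174 → total 325.
  Any other capacity-feasible assignment to {P1, P2, P4} ships for at least 151.
Compare {P2, P3, P4}: its best feasible assignment gives total 350.
Compare {P1, P2, P3}: its best feasible assignment gives total 384.
Every other set of open sites that can feasibly serve all demand totals ≥ 350 even under its best assignment. Minimum: 325.

325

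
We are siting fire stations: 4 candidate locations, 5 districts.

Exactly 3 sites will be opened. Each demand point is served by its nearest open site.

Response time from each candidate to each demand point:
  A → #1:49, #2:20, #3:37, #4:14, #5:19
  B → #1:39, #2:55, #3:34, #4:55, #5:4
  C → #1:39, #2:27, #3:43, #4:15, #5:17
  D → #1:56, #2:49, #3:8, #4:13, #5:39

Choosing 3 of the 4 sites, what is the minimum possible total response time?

Open {A, B, D}.
  #1→B 39, #2→A 20, #3→D 8, #4→D 13, #5→B 4  ⇒ total 84.
Compare {B, C, D}: total 91.
Compare {A, C, D}: total 97.
No size-3 selection does better; minimum is 84.

84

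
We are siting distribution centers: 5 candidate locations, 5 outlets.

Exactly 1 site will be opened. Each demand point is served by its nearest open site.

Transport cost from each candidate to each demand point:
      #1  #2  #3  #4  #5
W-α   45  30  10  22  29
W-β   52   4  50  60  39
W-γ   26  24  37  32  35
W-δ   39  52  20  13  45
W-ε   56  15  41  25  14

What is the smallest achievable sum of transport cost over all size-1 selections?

136

Open {W-α}.
  #1→W-α 45, #2→W-α 30, #3→W-α 10, #4→W-α 22, #5→W-α 29  ⇒ total 136.
Compare {W-ε}: total 151.
Compare {W-γ}: total 154.
No size-1 selection does better; minimum is 136.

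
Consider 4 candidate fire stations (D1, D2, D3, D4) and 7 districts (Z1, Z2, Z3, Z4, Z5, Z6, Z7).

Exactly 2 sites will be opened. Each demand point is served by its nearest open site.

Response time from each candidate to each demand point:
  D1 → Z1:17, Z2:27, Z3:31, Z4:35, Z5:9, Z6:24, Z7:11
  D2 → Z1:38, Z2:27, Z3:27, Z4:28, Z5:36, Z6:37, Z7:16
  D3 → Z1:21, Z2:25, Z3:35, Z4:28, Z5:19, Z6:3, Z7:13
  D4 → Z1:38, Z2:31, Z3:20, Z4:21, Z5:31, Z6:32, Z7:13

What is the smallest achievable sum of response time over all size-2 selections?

122

Open {D3, D4}.
  Z1→D3 21, Z2→D3 25, Z3→D4 20, Z4→D4 21, Z5→D3 19, Z6→D3 3, Z7→D3 13  ⇒ total 122.
Compare {D1, D3}: total 124.
Compare {D1, D4}: total 129.
No size-2 selection does better; minimum is 122.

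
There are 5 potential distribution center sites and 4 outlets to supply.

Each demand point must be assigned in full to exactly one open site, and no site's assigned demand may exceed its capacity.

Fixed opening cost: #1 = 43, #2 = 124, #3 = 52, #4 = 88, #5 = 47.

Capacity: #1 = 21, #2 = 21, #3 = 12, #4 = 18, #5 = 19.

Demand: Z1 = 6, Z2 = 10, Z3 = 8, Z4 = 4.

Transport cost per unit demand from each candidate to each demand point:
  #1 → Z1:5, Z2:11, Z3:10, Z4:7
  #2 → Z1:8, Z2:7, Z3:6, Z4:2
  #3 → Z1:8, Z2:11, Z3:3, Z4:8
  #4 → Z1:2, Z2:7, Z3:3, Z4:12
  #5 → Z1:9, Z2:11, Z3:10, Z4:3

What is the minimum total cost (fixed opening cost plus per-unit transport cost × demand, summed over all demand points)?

278

Open {#3, #4}; cheapest assignment that respects the capacities:
  #3 (cap 12, load 12): Z3, Z4 — cost 8×3 + 4×8 = 56
  #4 (cap 18, load 16): Z1, Z2 — cost 6×2 + 10×7 = 82
  Shipping 138, fixed 140 → total 278.
  Any other capacity-feasible assignment to {#3, #4} ships for at least 138.
Compare {#1, #4}: its best feasible assignment gives total 283.
Compare {#1, #3}: its best feasible assignment gives total 287.
Every other set of open sites that can feasibly serve all demand totals ≥ 283 even under its best assignment. Minimum: 278.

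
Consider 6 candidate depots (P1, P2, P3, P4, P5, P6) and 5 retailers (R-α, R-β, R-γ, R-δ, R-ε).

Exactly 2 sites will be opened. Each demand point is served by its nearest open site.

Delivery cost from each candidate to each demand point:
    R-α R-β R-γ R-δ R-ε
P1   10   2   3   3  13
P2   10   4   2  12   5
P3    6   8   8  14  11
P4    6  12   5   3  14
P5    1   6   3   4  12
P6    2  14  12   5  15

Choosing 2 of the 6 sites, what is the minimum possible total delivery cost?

16

Open {P2, P5}.
  R-α→P5 1, R-β→P2 4, R-γ→P2 2, R-δ→P5 4, R-ε→P2 5  ⇒ total 16.
Compare {P2, P6}: total 18.
Compare {P2, P4}: total 20.
No size-2 selection does better; minimum is 16.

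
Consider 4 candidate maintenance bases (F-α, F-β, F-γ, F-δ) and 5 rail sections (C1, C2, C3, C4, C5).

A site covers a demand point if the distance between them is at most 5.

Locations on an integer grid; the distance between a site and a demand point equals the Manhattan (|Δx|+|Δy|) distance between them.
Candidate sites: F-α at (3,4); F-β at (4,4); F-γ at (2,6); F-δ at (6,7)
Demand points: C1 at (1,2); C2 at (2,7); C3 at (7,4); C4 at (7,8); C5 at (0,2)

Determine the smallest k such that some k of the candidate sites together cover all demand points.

Coverage sets (demand points within 5 of each site):
  F-α: {C1, C2, C3, C5}
  F-β: {C1, C2, C3}
  F-γ: {C1, C2}
  F-δ: {C2, C3, C4}
No single site covers all 5 demand points.
But {F-α, F-δ} covers everything, so the minimum is 2.

2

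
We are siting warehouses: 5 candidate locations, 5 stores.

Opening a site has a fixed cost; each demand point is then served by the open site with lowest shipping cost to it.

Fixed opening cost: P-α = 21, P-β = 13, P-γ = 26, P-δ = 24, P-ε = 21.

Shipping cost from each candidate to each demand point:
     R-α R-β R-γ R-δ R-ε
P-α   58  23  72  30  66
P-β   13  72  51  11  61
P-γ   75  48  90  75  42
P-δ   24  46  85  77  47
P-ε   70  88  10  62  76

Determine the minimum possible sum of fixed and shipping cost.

173

Open {P-α, P-β, P-ε}: assign each demand point to its cheapest open site.
  R-α→P-β 13, R-β→P-α 23, R-γ→P-ε 10, R-δ→P-β 11, R-ε→P-β 61
  shipping cost 118, fixed 55 → total 173.
Compare {P-α, P-β, P-γ, P-ε}: shipping cost 99 + fixed 81 = 180.
Compare {P-α, P-β, P-δ, P-ε}: shipping cost 104 + fixed 79 = 183.
Compare {P-β, P-γ, P-ε}: shipping cost 124 + fixed 60 = 184.
All other subsets cost ≥ 180. Minimum total cost: 173.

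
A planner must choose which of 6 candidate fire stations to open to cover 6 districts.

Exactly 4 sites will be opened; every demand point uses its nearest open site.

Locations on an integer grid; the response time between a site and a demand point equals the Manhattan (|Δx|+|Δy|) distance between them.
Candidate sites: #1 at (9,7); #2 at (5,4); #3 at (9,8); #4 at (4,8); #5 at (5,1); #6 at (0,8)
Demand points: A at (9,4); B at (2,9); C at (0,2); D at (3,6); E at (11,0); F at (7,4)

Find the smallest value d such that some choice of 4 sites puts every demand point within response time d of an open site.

Open {#1, #2, #4, #5}.
  Farthest demand point is E at response time 7 (to #5); all others are ≤ 7.
With {#1, #2, #5, #6} the worst case is 7.
With {#1, #3, #4, #5} the worst case is 7.
No size-4 selection achieves below 7.

7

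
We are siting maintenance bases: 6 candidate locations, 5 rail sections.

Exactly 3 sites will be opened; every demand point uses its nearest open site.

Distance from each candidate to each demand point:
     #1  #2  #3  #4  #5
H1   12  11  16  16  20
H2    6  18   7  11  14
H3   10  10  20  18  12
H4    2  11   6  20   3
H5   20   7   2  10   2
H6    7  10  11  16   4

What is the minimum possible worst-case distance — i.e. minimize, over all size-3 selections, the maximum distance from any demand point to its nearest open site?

10

Open {H1, H2, H5}.
  Farthest demand point is #4 at distance 10 (to H5); all others are ≤ 10.
With {H1, H3, H5} the worst case is 10.
With {H1, H4, H5} the worst case is 10.
No size-3 selection achieves below 10.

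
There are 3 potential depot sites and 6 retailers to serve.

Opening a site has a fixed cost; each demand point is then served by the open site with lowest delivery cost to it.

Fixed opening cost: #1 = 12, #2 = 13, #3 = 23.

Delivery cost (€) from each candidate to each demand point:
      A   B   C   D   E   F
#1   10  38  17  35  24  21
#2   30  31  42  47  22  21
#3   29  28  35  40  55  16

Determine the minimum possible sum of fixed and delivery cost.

Open {#1}: assign each demand point to its cheapest open site.
  A→#1 10, B→#1 38, C→#1 17, D→#1 35, E→#1 24, F→#1 21
  delivery cost 145, fixed 12 → total 157.
Compare {#1, #2}: delivery cost 136 + fixed 25 = 161.
Compare {#1, #3}: delivery cost 130 + fixed 35 = 165.
Compare {#1, #2, #3}: delivery cost 128 + fixed 48 = 176.
All other subsets cost ≥ 161. Minimum total cost: 157.

157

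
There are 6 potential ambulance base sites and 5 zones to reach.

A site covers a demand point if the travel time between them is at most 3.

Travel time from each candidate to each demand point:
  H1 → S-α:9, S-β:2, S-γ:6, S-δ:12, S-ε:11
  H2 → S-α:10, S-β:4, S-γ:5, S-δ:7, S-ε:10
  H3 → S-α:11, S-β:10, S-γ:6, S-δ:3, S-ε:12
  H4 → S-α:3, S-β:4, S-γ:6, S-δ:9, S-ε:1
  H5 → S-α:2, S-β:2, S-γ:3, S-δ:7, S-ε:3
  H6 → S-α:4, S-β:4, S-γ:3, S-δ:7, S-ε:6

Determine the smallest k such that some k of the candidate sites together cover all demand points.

2

Coverage sets (demand points within 3 of each site):
  H1: {S-β}
  H2: {}
  H3: {S-δ}
  H4: {S-α, S-ε}
  H5: {S-α, S-β, S-γ, S-ε}
  H6: {S-γ}
No single site covers all 5 demand points.
But {H3, H5} covers everything, so the minimum is 2.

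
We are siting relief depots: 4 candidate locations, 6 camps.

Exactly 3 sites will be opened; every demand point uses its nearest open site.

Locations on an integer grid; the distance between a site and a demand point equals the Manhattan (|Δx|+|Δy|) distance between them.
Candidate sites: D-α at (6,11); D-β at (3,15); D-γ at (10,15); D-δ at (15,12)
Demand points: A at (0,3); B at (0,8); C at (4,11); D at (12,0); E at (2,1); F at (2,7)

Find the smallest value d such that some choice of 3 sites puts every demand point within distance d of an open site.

Open {D-α, D-β, D-δ}.
  Farthest demand point is D at distance 15 (to D-δ); all others are ≤ 15.
With {D-α, D-γ, D-δ} the worst case is 15.
With {D-β, D-γ, D-δ} the worst case is 15.
No size-3 selection achieves below 15.

15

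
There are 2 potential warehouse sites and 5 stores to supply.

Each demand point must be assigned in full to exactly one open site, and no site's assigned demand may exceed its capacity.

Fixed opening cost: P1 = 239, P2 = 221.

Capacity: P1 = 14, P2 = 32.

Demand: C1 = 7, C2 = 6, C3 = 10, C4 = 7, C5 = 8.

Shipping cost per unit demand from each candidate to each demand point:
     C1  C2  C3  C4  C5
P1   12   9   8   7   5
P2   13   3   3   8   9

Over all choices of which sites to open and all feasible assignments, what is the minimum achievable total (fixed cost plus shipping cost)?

695

Open {P1, P2}; cheapest assignment that respects the capacities:
  P1 (cap 14, load 8): C5 — cost 8×5 = 40
  P2 (cap 32, load 30): C1, C2, C3, C4 — cost 7×13 + 6×3 + 10×3 + 7×8 = 195
  Shipping 235, fixed 460 → total 695.
  Any other capacity-feasible assignment to {P1, P2} ships for at least 235.
Total demand is 38 and no other set of sites has combined capacity ≥ 38, so {P1, P2} is the only feasible choice of open sites. Minimum: 695.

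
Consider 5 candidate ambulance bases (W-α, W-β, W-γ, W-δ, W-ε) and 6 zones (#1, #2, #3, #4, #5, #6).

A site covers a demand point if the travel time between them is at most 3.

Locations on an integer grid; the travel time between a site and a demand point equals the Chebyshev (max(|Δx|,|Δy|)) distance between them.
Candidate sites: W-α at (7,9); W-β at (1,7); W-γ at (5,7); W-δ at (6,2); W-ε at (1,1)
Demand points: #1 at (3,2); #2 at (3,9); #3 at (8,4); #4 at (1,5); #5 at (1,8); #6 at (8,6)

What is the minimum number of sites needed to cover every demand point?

Coverage sets (demand points within 3 of each site):
  W-α: {#6}
  W-β: {#2, #4, #5}
  W-γ: {#2, #3, #6}
  W-δ: {#1, #3}
  W-ε: {#1}
No 2 sites suffice: every size-2 union leaves at least one demand point uncovered.
But {W-α, W-β, W-δ} covers everything, so the minimum is 3.

3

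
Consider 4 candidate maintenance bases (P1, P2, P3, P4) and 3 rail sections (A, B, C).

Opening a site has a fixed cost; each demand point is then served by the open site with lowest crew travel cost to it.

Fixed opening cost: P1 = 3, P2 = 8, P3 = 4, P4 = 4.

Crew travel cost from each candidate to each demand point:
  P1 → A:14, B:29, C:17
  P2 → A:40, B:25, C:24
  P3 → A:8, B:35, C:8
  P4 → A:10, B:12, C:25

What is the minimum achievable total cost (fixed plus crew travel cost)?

36

Open {P3, P4}: assign each demand point to its cheapest open site.
  A→P3 8, B→P4 12, C→P3 8
  crew travel cost 28, fixed 8 → total 36.
Compare {P1, P3, P4}: crew travel cost 28 + fixed 11 = 39.
Compare {P2, P3, P4}: crew travel cost 28 + fixed 16 = 44.
Compare {P1, P4}: crew travel cost 39 + fixed 7 = 46.
All other subsets cost ≥ 39. Minimum total cost: 36.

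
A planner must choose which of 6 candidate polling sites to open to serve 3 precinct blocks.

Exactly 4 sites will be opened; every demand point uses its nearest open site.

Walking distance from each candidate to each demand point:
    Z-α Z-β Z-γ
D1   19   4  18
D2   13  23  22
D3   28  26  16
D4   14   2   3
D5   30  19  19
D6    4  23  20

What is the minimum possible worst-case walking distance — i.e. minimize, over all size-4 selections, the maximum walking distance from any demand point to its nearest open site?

4

Open {D1, D2, D4, D6}.
  Farthest demand point is Z-α at walking distance 4 (to D6); all others are ≤ 4.
With {D1, D3, D4, D6} the worst case is 4.
With {D1, D4, D5, D6} the worst case is 4.
No size-4 selection achieves below 4.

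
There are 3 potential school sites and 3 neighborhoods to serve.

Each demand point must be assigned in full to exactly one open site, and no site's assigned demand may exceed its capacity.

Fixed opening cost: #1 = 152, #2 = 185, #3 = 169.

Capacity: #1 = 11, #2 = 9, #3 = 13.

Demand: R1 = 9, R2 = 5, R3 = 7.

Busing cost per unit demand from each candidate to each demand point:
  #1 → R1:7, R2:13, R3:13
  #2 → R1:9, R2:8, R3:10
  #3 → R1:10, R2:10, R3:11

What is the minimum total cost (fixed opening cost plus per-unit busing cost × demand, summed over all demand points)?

511

Open {#1, #3}; cheapest assignment that respects the capacities:
  #1 (cap 11, load 9): R1 — cost 9×7 = 63
  #3 (cap 13, load 12): R2, R3 — cost 5×10 + 7×11 = 127
  Shipping 190, fixed 321 → total 511.
  Any other capacity-feasible assignment to {#1, #3} ships for at least 190.
Compare {#2, #3}: its best feasible assignment gives total 562.
Compare {#1, #2, #3}: its best feasible assignment gives total 686.
Every other set of open sites that can feasibly serve all demand totals ≥ 562 even under its best assignment. Minimum: 511.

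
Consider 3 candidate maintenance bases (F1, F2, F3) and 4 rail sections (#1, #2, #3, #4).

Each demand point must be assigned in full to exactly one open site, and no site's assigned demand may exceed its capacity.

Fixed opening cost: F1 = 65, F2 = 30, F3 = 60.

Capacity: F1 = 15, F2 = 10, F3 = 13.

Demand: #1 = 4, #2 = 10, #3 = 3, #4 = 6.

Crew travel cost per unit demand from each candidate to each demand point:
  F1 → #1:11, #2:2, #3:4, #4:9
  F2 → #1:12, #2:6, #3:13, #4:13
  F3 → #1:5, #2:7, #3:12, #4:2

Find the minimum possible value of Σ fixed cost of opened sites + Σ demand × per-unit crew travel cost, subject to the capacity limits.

Open {F1, F3}; cheapest assignment that respects the capacities:
  F1 (cap 15, load 13): #2, #3 — cost 10×2 + 3×4 = 32
  F3 (cap 13, load 10): #1, #4 — cost 4×5 + 6×2 = 32
  Shipping 64, fixed 125 → total 189.
  Any other capacity-feasible assignment to {F1, F3} ships for at least 64.
Compare {F2, F3}: its best feasible assignment gives total 218.
Compare {F1, F2, F3}: its best feasible assignment gives total 219.
Every other set of open sites that can feasibly serve all demand totals ≥ 218 even under its best assignment. Minimum: 189.

189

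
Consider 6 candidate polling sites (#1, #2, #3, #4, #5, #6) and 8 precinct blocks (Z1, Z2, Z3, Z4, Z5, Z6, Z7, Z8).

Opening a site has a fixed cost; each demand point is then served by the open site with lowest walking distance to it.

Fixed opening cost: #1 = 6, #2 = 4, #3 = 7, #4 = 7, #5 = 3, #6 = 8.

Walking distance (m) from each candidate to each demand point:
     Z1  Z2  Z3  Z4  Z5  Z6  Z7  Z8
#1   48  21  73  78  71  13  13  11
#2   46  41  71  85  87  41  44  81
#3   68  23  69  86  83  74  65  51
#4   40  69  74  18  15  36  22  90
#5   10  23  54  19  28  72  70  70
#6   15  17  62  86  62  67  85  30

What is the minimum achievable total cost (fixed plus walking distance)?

Open {#1, #4, #5}: assign each demand point to its cheapest open site.
  Z1→#5 10, Z2→#1 21, Z3→#5 54, Z4→#4 18, Z5→#4 15, Z6→#1 13, Z7→#1 13, Z8→#1 11
  walking distance 155, fixed 16 → total 171.
Compare {#1, #2, #4, #5}: walking distance 155 + fixed 20 = 175.
Compare {#1, #4, #5, #6}: walking distance 151 + fixed 24 = 175.
Compare {#1, #5}: walking distance 169 + fixed 9 = 178.
All other subsets cost ≥ 175. Minimum total cost: 171.

171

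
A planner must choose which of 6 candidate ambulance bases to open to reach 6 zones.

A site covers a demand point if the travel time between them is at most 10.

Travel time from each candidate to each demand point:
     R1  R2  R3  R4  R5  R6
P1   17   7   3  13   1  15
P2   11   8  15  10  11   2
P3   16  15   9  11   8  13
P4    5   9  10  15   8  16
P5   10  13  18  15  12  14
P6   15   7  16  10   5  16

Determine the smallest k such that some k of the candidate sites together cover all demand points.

Coverage sets (demand points within 10 of each site):
  P1: {R2, R3, R5}
  P2: {R2, R4, R6}
  P3: {R3, R5}
  P4: {R1, R2, R3, R5}
  P5: {R1}
  P6: {R2, R4, R5}
No single site covers all 6 demand points.
But {P2, P4} covers everything, so the minimum is 2.

2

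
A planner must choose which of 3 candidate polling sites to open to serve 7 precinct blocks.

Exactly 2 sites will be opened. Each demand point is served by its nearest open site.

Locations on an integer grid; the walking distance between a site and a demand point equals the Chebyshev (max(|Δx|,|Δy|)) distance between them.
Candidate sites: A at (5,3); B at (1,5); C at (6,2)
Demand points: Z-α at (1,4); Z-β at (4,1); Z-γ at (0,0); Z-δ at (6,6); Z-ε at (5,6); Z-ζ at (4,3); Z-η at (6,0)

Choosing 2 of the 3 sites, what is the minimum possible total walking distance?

18

Open {A, B}.
  Z-α→B 1, Z-β→A 2, Z-γ→A 5, Z-δ→A 3, Z-ε→A 3, Z-ζ→A 1, Z-η→A 3  ⇒ total 18.
Compare {A, C}: total 20.
Compare {B, C}: total 20.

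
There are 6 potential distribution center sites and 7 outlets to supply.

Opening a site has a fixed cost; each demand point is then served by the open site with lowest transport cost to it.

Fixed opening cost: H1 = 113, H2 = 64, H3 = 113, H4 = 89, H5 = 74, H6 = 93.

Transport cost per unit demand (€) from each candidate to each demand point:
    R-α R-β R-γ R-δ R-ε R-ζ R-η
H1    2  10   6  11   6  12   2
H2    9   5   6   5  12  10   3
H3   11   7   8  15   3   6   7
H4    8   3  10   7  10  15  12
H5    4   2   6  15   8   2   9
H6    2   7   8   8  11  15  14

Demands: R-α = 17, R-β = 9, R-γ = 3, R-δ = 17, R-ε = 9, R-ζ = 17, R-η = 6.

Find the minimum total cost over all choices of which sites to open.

Open {H2, H5}: assign each demand point to its cheapest open site.
  R-α→H5 17×4=68, R-β→H5 9×2=18, R-γ→H2 3×6=18, R-δ→H2 17×5=85, R-ε→H5 9×8=72, R-ζ→H5 17×2=34, R-η→H2 6×3=18
  transport cost 313, fixed 138 → total 451.
Compare {H1, H2, H5}: transport cost 255 + fixed 251 = 506.
Compare {H2, H5, H6}: transport cost 279 + fixed 231 = 510.
Compare {H2, H3, H5}: transport cost 268 + fixed 251 = 519.
All other subsets cost ≥ 506. Minimum total cost: 451.

451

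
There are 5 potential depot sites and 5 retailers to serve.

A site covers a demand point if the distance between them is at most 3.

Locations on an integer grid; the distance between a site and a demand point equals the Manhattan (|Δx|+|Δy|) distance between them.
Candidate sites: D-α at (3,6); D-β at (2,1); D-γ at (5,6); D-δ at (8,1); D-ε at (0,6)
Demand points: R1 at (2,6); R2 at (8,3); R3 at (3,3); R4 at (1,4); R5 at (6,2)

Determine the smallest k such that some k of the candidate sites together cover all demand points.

Coverage sets (demand points within 3 of each site):
  D-α: {R1, R3}
  D-β: {R3}
  D-γ: {R1}
  D-δ: {R2, R5}
  D-ε: {R1, R4}
No 2 sites suffice: every size-2 union leaves at least one demand point uncovered.
But {D-α, D-δ, D-ε} covers everything, so the minimum is 3.

3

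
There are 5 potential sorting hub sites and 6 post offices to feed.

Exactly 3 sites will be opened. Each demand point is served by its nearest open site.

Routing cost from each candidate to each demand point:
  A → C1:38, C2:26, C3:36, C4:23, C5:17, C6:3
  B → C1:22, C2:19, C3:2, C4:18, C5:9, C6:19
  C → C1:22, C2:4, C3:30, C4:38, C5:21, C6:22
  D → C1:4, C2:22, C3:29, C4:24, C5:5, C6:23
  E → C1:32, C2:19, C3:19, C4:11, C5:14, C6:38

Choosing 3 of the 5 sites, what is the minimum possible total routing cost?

Open {A, B, D}.
  C1→D 4, C2→B 19, C3→B 2, C4→B 18, C5→D 5, C6→A 3  ⇒ total 51.
Compare {B, C, D}: total 52.
Compare {A, B, C}: total 58.
No size-3 selection does better; minimum is 51.

51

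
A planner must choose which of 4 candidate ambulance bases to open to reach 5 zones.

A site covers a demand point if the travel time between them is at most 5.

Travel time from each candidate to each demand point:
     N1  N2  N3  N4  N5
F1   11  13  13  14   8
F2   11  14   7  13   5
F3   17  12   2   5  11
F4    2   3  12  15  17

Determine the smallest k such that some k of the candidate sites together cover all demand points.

3

Coverage sets (demand points within 5 of each site):
  F1: {}
  F2: {N5}
  F3: {N3, N4}
  F4: {N1, N2}
No 2 sites suffice: every size-2 union leaves at least one demand point uncovered.
But {F2, F3, F4} covers everything, so the minimum is 3.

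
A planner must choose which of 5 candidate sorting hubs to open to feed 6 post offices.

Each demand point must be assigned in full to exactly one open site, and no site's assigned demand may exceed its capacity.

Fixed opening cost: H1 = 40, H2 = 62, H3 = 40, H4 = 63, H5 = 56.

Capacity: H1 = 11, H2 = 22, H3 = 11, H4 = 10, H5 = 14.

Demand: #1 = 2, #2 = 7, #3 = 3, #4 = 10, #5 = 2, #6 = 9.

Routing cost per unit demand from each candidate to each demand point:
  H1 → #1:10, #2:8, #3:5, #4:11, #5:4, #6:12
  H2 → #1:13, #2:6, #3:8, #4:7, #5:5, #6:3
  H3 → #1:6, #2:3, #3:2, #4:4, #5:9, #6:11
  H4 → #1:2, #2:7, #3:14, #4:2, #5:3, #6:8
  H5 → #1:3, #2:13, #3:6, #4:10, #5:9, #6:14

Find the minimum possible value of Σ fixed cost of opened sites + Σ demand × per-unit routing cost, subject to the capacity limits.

Open {H2, H3}; cheapest assignment that respects the capacities:
  H2 (cap 22, load 22): #3, #4, #6 — cost 3×8 + 10×7 + 9×3 = 121
  H3 (cap 11, load 11): #1, #2, #5 — cost 2×6 + 7×3 + 2×9 = 51
  Shipping 172, fixed 102 → total 274.
  Any other capacity-feasible assignment to {H2, H3} ships for at least 172.
Compare {H2, H3, H4}: its best feasible assignment gives total 275.
Compare {H1, H2, H3}: its best feasible assignment gives total 294.
Every other set of open sites that can feasibly serve all demand totals ≥ 275 even under its best assignment. Minimum: 274.

274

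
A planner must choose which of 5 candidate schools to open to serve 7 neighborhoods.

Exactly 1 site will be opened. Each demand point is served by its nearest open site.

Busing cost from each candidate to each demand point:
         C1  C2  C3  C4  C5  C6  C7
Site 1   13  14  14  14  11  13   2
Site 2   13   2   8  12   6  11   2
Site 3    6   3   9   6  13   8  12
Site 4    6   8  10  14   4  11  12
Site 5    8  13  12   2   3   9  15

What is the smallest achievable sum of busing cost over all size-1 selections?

Open {Site 2}.
  C1→Site 2 13, C2→Site 2 2, C3→Site 2 8, C4→Site 2 12, C5→Site 2 6, C6→Site 2 11, C7→Site 2 2  ⇒ total 54.
Compare {Site 3}: total 57.
Compare {Site 5}: total 62.
No size-1 selection does better; minimum is 54.

54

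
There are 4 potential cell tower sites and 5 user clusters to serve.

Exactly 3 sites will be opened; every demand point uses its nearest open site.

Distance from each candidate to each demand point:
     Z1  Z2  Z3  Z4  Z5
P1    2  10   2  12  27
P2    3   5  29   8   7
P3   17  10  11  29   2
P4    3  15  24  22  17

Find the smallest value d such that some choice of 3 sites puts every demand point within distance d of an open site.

Open {P1, P2, P3}.
  Farthest demand point is Z4 at distance 8 (to P2); all others are ≤ 8.
With {P1, P2, P4} the worst case is 8.
With {P2, P3, P4} the worst case is 11.
No size-3 selection achieves below 8.

8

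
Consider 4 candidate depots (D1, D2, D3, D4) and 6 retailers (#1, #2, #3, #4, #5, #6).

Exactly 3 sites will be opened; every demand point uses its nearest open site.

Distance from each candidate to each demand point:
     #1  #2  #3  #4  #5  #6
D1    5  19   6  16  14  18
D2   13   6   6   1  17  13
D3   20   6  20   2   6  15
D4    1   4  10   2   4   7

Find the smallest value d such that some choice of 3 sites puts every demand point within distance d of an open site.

7

Open {D1, D2, D4}.
  Farthest demand point is #6 at distance 7 (to D4); all others are ≤ 7.
With {D1, D3, D4} the worst case is 7.
With {D2, D3, D4} the worst case is 7.
No size-3 selection achieves below 7.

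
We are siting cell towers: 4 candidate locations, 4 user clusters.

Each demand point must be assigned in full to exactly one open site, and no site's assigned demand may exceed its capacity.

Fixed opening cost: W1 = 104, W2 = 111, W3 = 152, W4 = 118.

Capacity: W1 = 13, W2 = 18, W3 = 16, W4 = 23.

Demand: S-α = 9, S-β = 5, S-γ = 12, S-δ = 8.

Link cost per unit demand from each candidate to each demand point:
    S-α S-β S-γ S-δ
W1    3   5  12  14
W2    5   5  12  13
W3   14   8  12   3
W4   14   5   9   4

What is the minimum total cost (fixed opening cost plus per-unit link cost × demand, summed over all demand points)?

439

Open {W2, W4}; cheapest assignment that respects the capacities:
  W2 (cap 18, load 14): S-α, S-β — cost 9×5 + 5×5 = 70
  W4 (cap 23, load 20): S-γ, S-δ — cost 12×9 + 8×4 = 140
  Shipping 210, fixed 229 → total 439.
  Any other capacity-feasible assignment to {W2, W4} ships for at least 210.
Compare {W1, W2, W4}: its best feasible assignment gives total 525.
Compare {W1, W4}: its best feasible assignment gives total 549.
Every other set of open sites that can feasibly serve all demand totals ≥ 525 even under its best assignment. Minimum: 439.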